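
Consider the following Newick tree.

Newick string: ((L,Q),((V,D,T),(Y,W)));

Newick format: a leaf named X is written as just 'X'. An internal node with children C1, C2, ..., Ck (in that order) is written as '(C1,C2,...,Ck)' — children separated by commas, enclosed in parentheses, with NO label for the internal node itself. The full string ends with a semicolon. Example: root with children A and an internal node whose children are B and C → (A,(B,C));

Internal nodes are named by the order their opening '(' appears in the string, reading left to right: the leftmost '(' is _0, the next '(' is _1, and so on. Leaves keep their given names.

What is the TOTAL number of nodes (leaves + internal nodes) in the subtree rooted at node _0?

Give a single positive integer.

Newick: ((L,Q),((V,D,T),(Y,W)));
Locate _0: it is the '(' at position 0 (the 1st '(' reading left to right).
Query: subtree rooted at _0
_0: subtree_size = 1 + 11
  _1: subtree_size = 1 + 2
    L: subtree_size = 1 + 0
    Q: subtree_size = 1 + 0
  _2: subtree_size = 1 + 7
    _3: subtree_size = 1 + 3
      V: subtree_size = 1 + 0
      D: subtree_size = 1 + 0
      T: subtree_size = 1 + 0
    _4: subtree_size = 1 + 2
      Y: subtree_size = 1 + 0
      W: subtree_size = 1 + 0
Total subtree size of _0: 12

Answer: 12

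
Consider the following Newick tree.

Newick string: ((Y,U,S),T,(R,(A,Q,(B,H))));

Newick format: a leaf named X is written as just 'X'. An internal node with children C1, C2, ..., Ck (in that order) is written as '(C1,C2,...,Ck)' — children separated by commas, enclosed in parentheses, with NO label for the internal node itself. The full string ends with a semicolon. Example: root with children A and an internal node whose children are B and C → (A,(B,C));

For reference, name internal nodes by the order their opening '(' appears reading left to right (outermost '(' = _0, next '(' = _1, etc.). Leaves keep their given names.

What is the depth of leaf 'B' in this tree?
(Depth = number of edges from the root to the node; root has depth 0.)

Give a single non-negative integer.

Newick: ((Y,U,S),T,(R,(A,Q,(B,H))));
Naming internals by '(' encounter order: outermost '(' = _0, next = _1, ...
Query node: B
Path from root: _0 -> _2 -> _3 -> _4 -> B
Depth of B: 4 (number of edges from root)

Answer: 4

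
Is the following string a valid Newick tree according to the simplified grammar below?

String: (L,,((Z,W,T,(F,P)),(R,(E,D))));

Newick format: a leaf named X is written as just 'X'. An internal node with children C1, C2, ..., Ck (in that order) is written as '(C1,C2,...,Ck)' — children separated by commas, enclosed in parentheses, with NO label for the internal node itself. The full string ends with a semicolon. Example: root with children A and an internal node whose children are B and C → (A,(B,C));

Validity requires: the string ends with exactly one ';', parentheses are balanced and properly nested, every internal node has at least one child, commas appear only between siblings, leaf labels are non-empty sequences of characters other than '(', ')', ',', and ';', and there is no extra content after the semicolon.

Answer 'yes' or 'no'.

Input: (L,,((Z,W,T,(F,P)),(R,(E,D))));
Paren balance: 6 '(' vs 6 ')' OK
Ends with single ';': True
Full parse: FAILS (empty leaf label at pos 3)
Valid: False

Answer: no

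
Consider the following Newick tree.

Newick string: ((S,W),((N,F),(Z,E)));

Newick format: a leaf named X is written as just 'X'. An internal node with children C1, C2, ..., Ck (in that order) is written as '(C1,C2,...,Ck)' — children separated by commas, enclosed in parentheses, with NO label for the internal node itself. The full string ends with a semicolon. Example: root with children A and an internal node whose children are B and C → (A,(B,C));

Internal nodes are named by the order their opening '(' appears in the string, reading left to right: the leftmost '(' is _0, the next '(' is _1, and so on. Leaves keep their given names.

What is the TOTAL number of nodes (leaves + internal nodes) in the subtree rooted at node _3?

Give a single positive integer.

Newick: ((S,W),((N,F),(Z,E)));
Locate _3: it is the '(' at position 8 (the 4th '(' reading left to right).
Query: subtree rooted at _3
_3: subtree_size = 1 + 2
  N: subtree_size = 1 + 0
  F: subtree_size = 1 + 0
Total subtree size of _3: 3

Answer: 3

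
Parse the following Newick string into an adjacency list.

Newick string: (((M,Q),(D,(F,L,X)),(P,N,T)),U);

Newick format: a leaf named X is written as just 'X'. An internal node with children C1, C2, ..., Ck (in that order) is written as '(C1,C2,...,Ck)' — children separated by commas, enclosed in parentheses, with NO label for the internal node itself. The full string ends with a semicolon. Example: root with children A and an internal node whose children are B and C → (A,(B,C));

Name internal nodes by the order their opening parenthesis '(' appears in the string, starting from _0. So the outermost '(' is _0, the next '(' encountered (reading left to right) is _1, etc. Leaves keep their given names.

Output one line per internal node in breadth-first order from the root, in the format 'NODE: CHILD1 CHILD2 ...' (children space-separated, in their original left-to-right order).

Answer: _0: _1 U
_1: _2 _3 _5
_2: M Q
_3: D _4
_5: P N T
_4: F L X

Derivation:
Input: (((M,Q),(D,(F,L,X)),(P,N,T)),U);
Scanning left-to-right, naming '(' by encounter order:
  pos 0: '(' -> open internal node _0 (depth 1)
  pos 1: '(' -> open internal node _1 (depth 2)
  pos 2: '(' -> open internal node _2 (depth 3)
  pos 6: ')' -> close internal node _2 (now at depth 2)
  pos 8: '(' -> open internal node _3 (depth 3)
  pos 11: '(' -> open internal node _4 (depth 4)
  pos 17: ')' -> close internal node _4 (now at depth 3)
  pos 18: ')' -> close internal node _3 (now at depth 2)
  pos 20: '(' -> open internal node _5 (depth 3)
  pos 26: ')' -> close internal node _5 (now at depth 2)
  pos 27: ')' -> close internal node _1 (now at depth 1)
  pos 30: ')' -> close internal node _0 (now at depth 0)
Total internal nodes: 6
BFS adjacency from root:
  _0: _1 U
  _1: _2 _3 _5
  _2: M Q
  _3: D _4
  _5: P N T
  _4: F L X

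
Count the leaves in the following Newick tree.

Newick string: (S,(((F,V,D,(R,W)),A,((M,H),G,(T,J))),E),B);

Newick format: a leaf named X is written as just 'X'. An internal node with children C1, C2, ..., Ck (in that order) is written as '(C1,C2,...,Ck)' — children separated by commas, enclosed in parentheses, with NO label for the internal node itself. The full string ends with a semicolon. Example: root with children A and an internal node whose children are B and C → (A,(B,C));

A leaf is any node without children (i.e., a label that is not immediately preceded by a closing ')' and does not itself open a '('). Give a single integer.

Answer: 14

Derivation:
Newick: (S,(((F,V,D,(R,W)),A,((M,H),G,(T,J))),E),B);
Scan left-to-right; a leaf is any maximal label run not followed by '(':
  pos 1: leaf 'S' → count = 1
  pos 6: leaf 'F' → count = 2
  pos 8: leaf 'V' → count = 3
  pos 10: leaf 'D' → count = 4
  pos 13: leaf 'R' → count = 5
  pos 15: leaf 'W' → count = 6
  pos 19: leaf 'A' → count = 7
  pos 23: leaf 'M' → count = 8
  pos 25: leaf 'H' → count = 9
  pos 28: leaf 'G' → count = 10
  pos 31: leaf 'T' → count = 11
  pos 33: leaf 'J' → count = 12
  pos 38: leaf 'E' → count = 13
  pos 41: leaf 'B' → count = 14
Total leaves: 14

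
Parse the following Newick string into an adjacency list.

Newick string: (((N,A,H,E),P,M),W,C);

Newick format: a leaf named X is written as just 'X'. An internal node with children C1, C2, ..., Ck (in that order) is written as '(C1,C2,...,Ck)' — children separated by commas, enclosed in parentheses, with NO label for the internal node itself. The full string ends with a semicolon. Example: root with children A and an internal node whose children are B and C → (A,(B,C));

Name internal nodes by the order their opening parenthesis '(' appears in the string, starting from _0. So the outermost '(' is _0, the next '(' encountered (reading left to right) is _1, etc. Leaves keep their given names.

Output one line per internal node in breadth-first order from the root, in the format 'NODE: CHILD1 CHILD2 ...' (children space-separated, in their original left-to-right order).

Answer: _0: _1 W C
_1: _2 P M
_2: N A H E

Derivation:
Input: (((N,A,H,E),P,M),W,C);
Scanning left-to-right, naming '(' by encounter order:
  pos 0: '(' -> open internal node _0 (depth 1)
  pos 1: '(' -> open internal node _1 (depth 2)
  pos 2: '(' -> open internal node _2 (depth 3)
  pos 10: ')' -> close internal node _2 (now at depth 2)
  pos 15: ')' -> close internal node _1 (now at depth 1)
  pos 20: ')' -> close internal node _0 (now at depth 0)
Total internal nodes: 3
BFS adjacency from root:
  _0: _1 W C
  _1: _2 P M
  _2: N A H E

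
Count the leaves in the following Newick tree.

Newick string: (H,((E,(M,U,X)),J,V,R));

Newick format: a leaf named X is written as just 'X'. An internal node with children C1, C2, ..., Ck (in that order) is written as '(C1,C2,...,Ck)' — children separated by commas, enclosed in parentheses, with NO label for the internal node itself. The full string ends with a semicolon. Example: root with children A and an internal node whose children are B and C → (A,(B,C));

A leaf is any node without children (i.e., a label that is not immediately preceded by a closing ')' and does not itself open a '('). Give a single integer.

Newick: (H,((E,(M,U,X)),J,V,R));
Scan left-to-right; a leaf is any maximal label run not followed by '(':
  pos 1: leaf 'H' → count = 1
  pos 5: leaf 'E' → count = 2
  pos 8: leaf 'M' → count = 3
  pos 10: leaf 'U' → count = 4
  pos 12: leaf 'X' → count = 5
  pos 16: leaf 'J' → count = 6
  pos 18: leaf 'V' → count = 7
  pos 20: leaf 'R' → count = 8
Total leaves: 8

Answer: 8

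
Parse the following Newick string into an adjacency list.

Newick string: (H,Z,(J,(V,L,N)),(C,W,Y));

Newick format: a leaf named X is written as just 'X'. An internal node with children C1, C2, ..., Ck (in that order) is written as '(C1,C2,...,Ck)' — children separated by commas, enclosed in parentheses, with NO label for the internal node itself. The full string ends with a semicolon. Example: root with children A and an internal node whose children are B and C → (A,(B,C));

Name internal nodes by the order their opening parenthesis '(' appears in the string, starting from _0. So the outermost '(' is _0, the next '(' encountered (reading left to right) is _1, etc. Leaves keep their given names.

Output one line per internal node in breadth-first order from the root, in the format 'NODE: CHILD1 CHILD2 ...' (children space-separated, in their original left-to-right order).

Input: (H,Z,(J,(V,L,N)),(C,W,Y));
Scanning left-to-right, naming '(' by encounter order:
  pos 0: '(' -> open internal node _0 (depth 1)
  pos 5: '(' -> open internal node _1 (depth 2)
  pos 8: '(' -> open internal node _2 (depth 3)
  pos 14: ')' -> close internal node _2 (now at depth 2)
  pos 15: ')' -> close internal node _1 (now at depth 1)
  pos 17: '(' -> open internal node _3 (depth 2)
  pos 23: ')' -> close internal node _3 (now at depth 1)
  pos 24: ')' -> close internal node _0 (now at depth 0)
Total internal nodes: 4
BFS adjacency from root:
  _0: H Z _1 _3
  _1: J _2
  _3: C W Y
  _2: V L N

Answer: _0: H Z _1 _3
_1: J _2
_3: C W Y
_2: V L N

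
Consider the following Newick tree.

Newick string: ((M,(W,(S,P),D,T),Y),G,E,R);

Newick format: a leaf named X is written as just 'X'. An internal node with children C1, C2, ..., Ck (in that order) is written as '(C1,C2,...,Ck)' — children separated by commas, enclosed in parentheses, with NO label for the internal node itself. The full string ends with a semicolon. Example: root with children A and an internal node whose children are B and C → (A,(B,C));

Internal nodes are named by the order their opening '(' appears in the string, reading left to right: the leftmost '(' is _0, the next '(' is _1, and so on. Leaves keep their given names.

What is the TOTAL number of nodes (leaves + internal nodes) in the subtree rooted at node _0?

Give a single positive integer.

Newick: ((M,(W,(S,P),D,T),Y),G,E,R);
Locate _0: it is the '(' at position 0 (the 1st '(' reading left to right).
Query: subtree rooted at _0
_0: subtree_size = 1 + 13
  _1: subtree_size = 1 + 9
    M: subtree_size = 1 + 0
    _2: subtree_size = 1 + 6
      W: subtree_size = 1 + 0
      _3: subtree_size = 1 + 2
        S: subtree_size = 1 + 0
        P: subtree_size = 1 + 0
      D: subtree_size = 1 + 0
      T: subtree_size = 1 + 0
    Y: subtree_size = 1 + 0
  G: subtree_size = 1 + 0
  E: subtree_size = 1 + 0
  R: subtree_size = 1 + 0
Total subtree size of _0: 14

Answer: 14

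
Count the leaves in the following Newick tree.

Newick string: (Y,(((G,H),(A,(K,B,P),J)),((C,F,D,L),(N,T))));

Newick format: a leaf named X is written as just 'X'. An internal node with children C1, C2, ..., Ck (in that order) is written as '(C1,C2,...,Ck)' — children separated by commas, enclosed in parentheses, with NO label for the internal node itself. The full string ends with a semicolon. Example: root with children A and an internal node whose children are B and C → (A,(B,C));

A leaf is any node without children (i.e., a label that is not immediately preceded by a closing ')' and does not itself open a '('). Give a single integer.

Answer: 14

Derivation:
Newick: (Y,(((G,H),(A,(K,B,P),J)),((C,F,D,L),(N,T))));
Scan left-to-right; a leaf is any maximal label run not followed by '(':
  pos 1: leaf 'Y' → count = 1
  pos 6: leaf 'G' → count = 2
  pos 8: leaf 'H' → count = 3
  pos 12: leaf 'A' → count = 4
  pos 15: leaf 'K' → count = 5
  pos 17: leaf 'B' → count = 6
  pos 19: leaf 'P' → count = 7
  pos 22: leaf 'J' → count = 8
  pos 28: leaf 'C' → count = 9
  pos 30: leaf 'F' → count = 10
  pos 32: leaf 'D' → count = 11
  pos 34: leaf 'L' → count = 12
  pos 38: leaf 'N' → count = 13
  pos 40: leaf 'T' → count = 14
Total leaves: 14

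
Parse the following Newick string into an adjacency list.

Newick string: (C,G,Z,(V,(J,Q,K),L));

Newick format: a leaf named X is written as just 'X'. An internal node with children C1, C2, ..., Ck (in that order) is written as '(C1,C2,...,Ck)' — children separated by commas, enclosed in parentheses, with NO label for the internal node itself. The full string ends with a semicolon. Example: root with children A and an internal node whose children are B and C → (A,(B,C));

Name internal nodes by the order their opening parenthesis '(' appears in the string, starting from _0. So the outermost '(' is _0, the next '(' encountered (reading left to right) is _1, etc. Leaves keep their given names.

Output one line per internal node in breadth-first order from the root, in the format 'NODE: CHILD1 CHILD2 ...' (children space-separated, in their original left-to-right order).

Input: (C,G,Z,(V,(J,Q,K),L));
Scanning left-to-right, naming '(' by encounter order:
  pos 0: '(' -> open internal node _0 (depth 1)
  pos 7: '(' -> open internal node _1 (depth 2)
  pos 10: '(' -> open internal node _2 (depth 3)
  pos 16: ')' -> close internal node _2 (now at depth 2)
  pos 19: ')' -> close internal node _1 (now at depth 1)
  pos 20: ')' -> close internal node _0 (now at depth 0)
Total internal nodes: 3
BFS adjacency from root:
  _0: C G Z _1
  _1: V _2 L
  _2: J Q K

Answer: _0: C G Z _1
_1: V _2 L
_2: J Q K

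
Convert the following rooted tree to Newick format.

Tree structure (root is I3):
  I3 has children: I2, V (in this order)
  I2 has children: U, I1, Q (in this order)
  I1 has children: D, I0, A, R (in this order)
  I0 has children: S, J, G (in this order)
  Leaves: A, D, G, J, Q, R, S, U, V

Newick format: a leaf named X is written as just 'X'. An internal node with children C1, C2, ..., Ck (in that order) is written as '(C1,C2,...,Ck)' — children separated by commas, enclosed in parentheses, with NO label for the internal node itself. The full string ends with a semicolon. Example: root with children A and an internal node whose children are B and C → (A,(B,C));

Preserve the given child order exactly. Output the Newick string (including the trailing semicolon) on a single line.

Answer: ((U,(D,(S,J,G),A,R),Q),V);

Derivation:
internal I3 with children ['I2', 'V']
  internal I2 with children ['U', 'I1', 'Q']
    leaf 'U' → 'U'
    internal I1 with children ['D', 'I0', 'A', 'R']
      leaf 'D' → 'D'
      internal I0 with children ['S', 'J', 'G']
        leaf 'S' → 'S'
        leaf 'J' → 'J'
        leaf 'G' → 'G'
      → '(S,J,G)'
      leaf 'A' → 'A'
      leaf 'R' → 'R'
    → '(D,(S,J,G),A,R)'
    leaf 'Q' → 'Q'
  → '(U,(D,(S,J,G),A,R),Q)'
  leaf 'V' → 'V'
→ '((U,(D,(S,J,G),A,R),Q),V)'
Final: ((U,(D,(S,J,G),A,R),Q),V);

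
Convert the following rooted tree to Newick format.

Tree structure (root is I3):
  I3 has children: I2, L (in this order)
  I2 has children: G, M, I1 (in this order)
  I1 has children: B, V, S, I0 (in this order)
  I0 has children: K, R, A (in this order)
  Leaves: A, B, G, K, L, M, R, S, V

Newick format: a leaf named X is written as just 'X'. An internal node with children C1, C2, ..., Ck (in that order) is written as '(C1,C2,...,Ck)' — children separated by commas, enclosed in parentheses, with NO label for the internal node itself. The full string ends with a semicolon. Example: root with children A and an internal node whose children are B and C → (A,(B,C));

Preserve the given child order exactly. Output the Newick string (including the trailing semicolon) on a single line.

Answer: ((G,M,(B,V,S,(K,R,A))),L);

Derivation:
internal I3 with children ['I2', 'L']
  internal I2 with children ['G', 'M', 'I1']
    leaf 'G' → 'G'
    leaf 'M' → 'M'
    internal I1 with children ['B', 'V', 'S', 'I0']
      leaf 'B' → 'B'
      leaf 'V' → 'V'
      leaf 'S' → 'S'
      internal I0 with children ['K', 'R', 'A']
        leaf 'K' → 'K'
        leaf 'R' → 'R'
        leaf 'A' → 'A'
      → '(K,R,A)'
    → '(B,V,S,(K,R,A))'
  → '(G,M,(B,V,S,(K,R,A)))'
  leaf 'L' → 'L'
→ '((G,M,(B,V,S,(K,R,A))),L)'
Final: ((G,M,(B,V,S,(K,R,A))),L);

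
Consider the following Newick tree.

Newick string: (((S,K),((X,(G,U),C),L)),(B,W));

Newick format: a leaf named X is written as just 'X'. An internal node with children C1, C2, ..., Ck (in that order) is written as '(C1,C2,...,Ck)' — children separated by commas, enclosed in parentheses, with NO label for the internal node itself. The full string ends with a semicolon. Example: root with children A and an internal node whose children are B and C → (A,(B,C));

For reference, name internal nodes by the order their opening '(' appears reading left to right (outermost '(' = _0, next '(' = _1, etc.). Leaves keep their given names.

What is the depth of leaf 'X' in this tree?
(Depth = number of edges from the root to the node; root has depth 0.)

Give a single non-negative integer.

Newick: (((S,K),((X,(G,U),C),L)),(B,W));
Naming internals by '(' encounter order: outermost '(' = _0, next = _1, ...
Query node: X
Path from root: _0 -> _1 -> _3 -> _4 -> X
Depth of X: 4 (number of edges from root)

Answer: 4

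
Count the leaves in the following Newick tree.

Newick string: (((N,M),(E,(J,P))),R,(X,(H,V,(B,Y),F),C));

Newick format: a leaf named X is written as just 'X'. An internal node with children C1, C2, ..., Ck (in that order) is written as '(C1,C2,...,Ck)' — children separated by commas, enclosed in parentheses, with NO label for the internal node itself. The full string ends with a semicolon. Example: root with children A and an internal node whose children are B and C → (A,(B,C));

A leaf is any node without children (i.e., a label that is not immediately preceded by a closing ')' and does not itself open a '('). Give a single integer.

Answer: 13

Derivation:
Newick: (((N,M),(E,(J,P))),R,(X,(H,V,(B,Y),F),C));
Scan left-to-right; a leaf is any maximal label run not followed by '(':
  pos 3: leaf 'N' → count = 1
  pos 5: leaf 'M' → count = 2
  pos 9: leaf 'E' → count = 3
  pos 12: leaf 'J' → count = 4
  pos 14: leaf 'P' → count = 5
  pos 19: leaf 'R' → count = 6
  pos 22: leaf 'X' → count = 7
  pos 25: leaf 'H' → count = 8
  pos 27: leaf 'V' → count = 9
  pos 30: leaf 'B' → count = 10
  pos 32: leaf 'Y' → count = 11
  pos 35: leaf 'F' → count = 12
  pos 38: leaf 'C' → count = 13
Total leaves: 13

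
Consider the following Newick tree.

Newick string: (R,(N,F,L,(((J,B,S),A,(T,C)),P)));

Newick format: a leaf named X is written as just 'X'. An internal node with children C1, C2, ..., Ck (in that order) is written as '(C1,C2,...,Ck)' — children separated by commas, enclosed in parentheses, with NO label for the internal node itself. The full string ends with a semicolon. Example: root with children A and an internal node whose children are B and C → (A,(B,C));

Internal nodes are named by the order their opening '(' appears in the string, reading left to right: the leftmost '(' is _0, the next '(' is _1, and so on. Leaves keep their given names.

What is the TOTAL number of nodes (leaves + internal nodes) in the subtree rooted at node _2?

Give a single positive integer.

Newick: (R,(N,F,L,(((J,B,S),A,(T,C)),P)));
Locate _2: it is the '(' at position 10 (the 3rd '(' reading left to right).
Query: subtree rooted at _2
_2: subtree_size = 1 + 10
  _3: subtree_size = 1 + 8
    _4: subtree_size = 1 + 3
      J: subtree_size = 1 + 0
      B: subtree_size = 1 + 0
      S: subtree_size = 1 + 0
    A: subtree_size = 1 + 0
    _5: subtree_size = 1 + 2
      T: subtree_size = 1 + 0
      C: subtree_size = 1 + 0
  P: subtree_size = 1 + 0
Total subtree size of _2: 11

Answer: 11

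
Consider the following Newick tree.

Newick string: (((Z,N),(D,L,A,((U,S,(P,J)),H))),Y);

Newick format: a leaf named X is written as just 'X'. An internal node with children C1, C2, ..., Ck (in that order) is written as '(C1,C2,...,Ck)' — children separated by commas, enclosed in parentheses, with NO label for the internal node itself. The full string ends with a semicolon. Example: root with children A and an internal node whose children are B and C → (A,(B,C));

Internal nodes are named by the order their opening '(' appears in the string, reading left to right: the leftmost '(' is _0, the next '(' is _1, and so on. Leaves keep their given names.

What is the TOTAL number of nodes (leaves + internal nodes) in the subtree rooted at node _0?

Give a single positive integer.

Newick: (((Z,N),(D,L,A,((U,S,(P,J)),H))),Y);
Locate _0: it is the '(' at position 0 (the 1st '(' reading left to right).
Query: subtree rooted at _0
_0: subtree_size = 1 + 17
  _1: subtree_size = 1 + 15
    _2: subtree_size = 1 + 2
      Z: subtree_size = 1 + 0
      N: subtree_size = 1 + 0
    _3: subtree_size = 1 + 11
      D: subtree_size = 1 + 0
      L: subtree_size = 1 + 0
      A: subtree_size = 1 + 0
      _4: subtree_size = 1 + 7
        _5: subtree_size = 1 + 5
          U: subtree_size = 1 + 0
          S: subtree_size = 1 + 0
          _6: subtree_size = 1 + 2
            P: subtree_size = 1 + 0
            J: subtree_size = 1 + 0
        H: subtree_size = 1 + 0
  Y: subtree_size = 1 + 0
Total subtree size of _0: 18

Answer: 18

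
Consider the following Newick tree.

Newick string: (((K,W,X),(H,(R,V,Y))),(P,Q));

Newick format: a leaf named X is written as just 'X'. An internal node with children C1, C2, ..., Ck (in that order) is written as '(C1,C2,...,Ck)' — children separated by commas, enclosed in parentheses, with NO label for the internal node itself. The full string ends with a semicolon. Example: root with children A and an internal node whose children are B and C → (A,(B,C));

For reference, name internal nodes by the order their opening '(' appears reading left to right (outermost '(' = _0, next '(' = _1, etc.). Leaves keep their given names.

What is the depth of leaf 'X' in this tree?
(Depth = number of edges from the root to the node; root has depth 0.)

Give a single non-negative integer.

Newick: (((K,W,X),(H,(R,V,Y))),(P,Q));
Naming internals by '(' encounter order: outermost '(' = _0, next = _1, ...
Query node: X
Path from root: _0 -> _1 -> _2 -> X
Depth of X: 3 (number of edges from root)

Answer: 3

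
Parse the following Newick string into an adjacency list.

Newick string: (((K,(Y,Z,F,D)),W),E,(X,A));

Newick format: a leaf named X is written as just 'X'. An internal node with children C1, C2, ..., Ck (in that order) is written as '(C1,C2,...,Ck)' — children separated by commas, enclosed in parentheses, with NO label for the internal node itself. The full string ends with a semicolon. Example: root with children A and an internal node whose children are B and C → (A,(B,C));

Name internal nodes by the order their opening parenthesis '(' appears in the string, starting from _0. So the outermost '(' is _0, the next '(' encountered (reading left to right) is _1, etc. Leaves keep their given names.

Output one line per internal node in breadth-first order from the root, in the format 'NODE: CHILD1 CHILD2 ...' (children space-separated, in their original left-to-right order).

Input: (((K,(Y,Z,F,D)),W),E,(X,A));
Scanning left-to-right, naming '(' by encounter order:
  pos 0: '(' -> open internal node _0 (depth 1)
  pos 1: '(' -> open internal node _1 (depth 2)
  pos 2: '(' -> open internal node _2 (depth 3)
  pos 5: '(' -> open internal node _3 (depth 4)
  pos 13: ')' -> close internal node _3 (now at depth 3)
  pos 14: ')' -> close internal node _2 (now at depth 2)
  pos 17: ')' -> close internal node _1 (now at depth 1)
  pos 21: '(' -> open internal node _4 (depth 2)
  pos 25: ')' -> close internal node _4 (now at depth 1)
  pos 26: ')' -> close internal node _0 (now at depth 0)
Total internal nodes: 5
BFS adjacency from root:
  _0: _1 E _4
  _1: _2 W
  _4: X A
  _2: K _3
  _3: Y Z F D

Answer: _0: _1 E _4
_1: _2 W
_4: X A
_2: K _3
_3: Y Z F D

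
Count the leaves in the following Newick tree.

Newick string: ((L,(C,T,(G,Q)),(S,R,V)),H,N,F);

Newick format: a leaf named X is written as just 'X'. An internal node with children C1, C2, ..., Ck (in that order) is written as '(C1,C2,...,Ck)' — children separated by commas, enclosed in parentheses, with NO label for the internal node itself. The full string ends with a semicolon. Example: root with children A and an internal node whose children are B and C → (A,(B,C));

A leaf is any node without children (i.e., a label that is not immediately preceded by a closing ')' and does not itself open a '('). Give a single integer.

Answer: 11

Derivation:
Newick: ((L,(C,T,(G,Q)),(S,R,V)),H,N,F);
Scan left-to-right; a leaf is any maximal label run not followed by '(':
  pos 2: leaf 'L' → count = 1
  pos 5: leaf 'C' → count = 2
  pos 7: leaf 'T' → count = 3
  pos 10: leaf 'G' → count = 4
  pos 12: leaf 'Q' → count = 5
  pos 17: leaf 'S' → count = 6
  pos 19: leaf 'R' → count = 7
  pos 21: leaf 'V' → count = 8
  pos 25: leaf 'H' → count = 9
  pos 27: leaf 'N' → count = 10
  pos 29: leaf 'F' → count = 11
Total leaves: 11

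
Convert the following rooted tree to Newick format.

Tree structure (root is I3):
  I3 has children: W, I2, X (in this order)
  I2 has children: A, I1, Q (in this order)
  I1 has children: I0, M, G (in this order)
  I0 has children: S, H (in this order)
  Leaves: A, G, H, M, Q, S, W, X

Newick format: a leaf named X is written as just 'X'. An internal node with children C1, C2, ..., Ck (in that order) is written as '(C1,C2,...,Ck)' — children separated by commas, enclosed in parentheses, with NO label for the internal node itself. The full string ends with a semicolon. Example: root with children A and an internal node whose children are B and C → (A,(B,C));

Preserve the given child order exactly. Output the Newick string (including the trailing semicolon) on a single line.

internal I3 with children ['W', 'I2', 'X']
  leaf 'W' → 'W'
  internal I2 with children ['A', 'I1', 'Q']
    leaf 'A' → 'A'
    internal I1 with children ['I0', 'M', 'G']
      internal I0 with children ['S', 'H']
        leaf 'S' → 'S'
        leaf 'H' → 'H'
      → '(S,H)'
      leaf 'M' → 'M'
      leaf 'G' → 'G'
    → '((S,H),M,G)'
    leaf 'Q' → 'Q'
  → '(A,((S,H),M,G),Q)'
  leaf 'X' → 'X'
→ '(W,(A,((S,H),M,G),Q),X)'
Final: (W,(A,((S,H),M,G),Q),X);

Answer: (W,(A,((S,H),M,G),Q),X);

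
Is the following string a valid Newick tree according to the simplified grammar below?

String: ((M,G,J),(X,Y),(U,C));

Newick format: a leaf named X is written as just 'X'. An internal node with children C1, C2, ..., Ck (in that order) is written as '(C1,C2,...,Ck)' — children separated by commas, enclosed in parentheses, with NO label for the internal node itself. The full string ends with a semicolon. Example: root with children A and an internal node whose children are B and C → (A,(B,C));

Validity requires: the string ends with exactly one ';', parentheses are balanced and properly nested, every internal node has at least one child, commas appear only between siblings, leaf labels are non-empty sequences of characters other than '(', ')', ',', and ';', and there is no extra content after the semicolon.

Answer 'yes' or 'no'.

Input: ((M,G,J),(X,Y),(U,C));
Paren balance: 4 '(' vs 4 ')' OK
Ends with single ';': True
Full parse: OK
Valid: True

Answer: yes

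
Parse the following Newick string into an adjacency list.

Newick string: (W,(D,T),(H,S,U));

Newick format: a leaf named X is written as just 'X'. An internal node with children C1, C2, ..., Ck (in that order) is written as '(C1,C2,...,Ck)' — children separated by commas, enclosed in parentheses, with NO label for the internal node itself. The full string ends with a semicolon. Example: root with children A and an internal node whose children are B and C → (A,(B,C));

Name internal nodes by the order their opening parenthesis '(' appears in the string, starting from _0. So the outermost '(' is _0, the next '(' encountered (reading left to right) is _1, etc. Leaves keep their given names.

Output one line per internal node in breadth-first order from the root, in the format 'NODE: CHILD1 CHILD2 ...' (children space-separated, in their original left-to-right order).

Input: (W,(D,T),(H,S,U));
Scanning left-to-right, naming '(' by encounter order:
  pos 0: '(' -> open internal node _0 (depth 1)
  pos 3: '(' -> open internal node _1 (depth 2)
  pos 7: ')' -> close internal node _1 (now at depth 1)
  pos 9: '(' -> open internal node _2 (depth 2)
  pos 15: ')' -> close internal node _2 (now at depth 1)
  pos 16: ')' -> close internal node _0 (now at depth 0)
Total internal nodes: 3
BFS adjacency from root:
  _0: W _1 _2
  _1: D T
  _2: H S U

Answer: _0: W _1 _2
_1: D T
_2: H S U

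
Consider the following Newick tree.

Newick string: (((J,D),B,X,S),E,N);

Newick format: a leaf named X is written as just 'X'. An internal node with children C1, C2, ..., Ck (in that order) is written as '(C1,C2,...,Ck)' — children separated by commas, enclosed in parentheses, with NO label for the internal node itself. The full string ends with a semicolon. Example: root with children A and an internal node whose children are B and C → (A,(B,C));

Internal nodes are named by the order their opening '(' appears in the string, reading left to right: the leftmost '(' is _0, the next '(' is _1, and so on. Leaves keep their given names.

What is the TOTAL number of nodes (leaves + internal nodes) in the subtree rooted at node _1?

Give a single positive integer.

Answer: 7

Derivation:
Newick: (((J,D),B,X,S),E,N);
Locate _1: it is the '(' at position 1 (the 2nd '(' reading left to right).
Query: subtree rooted at _1
_1: subtree_size = 1 + 6
  _2: subtree_size = 1 + 2
    J: subtree_size = 1 + 0
    D: subtree_size = 1 + 0
  B: subtree_size = 1 + 0
  X: subtree_size = 1 + 0
  S: subtree_size = 1 + 0
Total subtree size of _1: 7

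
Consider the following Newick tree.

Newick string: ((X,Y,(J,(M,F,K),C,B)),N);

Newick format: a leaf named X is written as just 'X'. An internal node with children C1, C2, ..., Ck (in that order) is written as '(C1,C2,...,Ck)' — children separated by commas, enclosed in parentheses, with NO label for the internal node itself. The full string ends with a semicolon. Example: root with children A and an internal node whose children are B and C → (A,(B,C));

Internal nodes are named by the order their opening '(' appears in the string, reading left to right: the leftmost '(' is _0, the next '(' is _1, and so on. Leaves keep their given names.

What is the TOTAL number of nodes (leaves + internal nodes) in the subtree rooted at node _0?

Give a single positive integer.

Newick: ((X,Y,(J,(M,F,K),C,B)),N);
Locate _0: it is the '(' at position 0 (the 1st '(' reading left to right).
Query: subtree rooted at _0
_0: subtree_size = 1 + 12
  _1: subtree_size = 1 + 10
    X: subtree_size = 1 + 0
    Y: subtree_size = 1 + 0
    _2: subtree_size = 1 + 7
      J: subtree_size = 1 + 0
      _3: subtree_size = 1 + 3
        M: subtree_size = 1 + 0
        F: subtree_size = 1 + 0
        K: subtree_size = 1 + 0
      C: subtree_size = 1 + 0
      B: subtree_size = 1 + 0
  N: subtree_size = 1 + 0
Total subtree size of _0: 13

Answer: 13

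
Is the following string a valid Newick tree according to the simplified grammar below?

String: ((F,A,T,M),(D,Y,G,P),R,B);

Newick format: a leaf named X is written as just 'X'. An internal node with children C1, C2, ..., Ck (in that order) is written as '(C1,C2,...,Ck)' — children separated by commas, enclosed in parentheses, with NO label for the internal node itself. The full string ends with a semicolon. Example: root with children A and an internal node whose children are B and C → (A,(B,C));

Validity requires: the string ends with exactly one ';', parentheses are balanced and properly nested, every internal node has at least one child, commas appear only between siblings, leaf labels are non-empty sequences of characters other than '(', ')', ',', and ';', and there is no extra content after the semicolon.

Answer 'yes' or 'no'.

Answer: yes

Derivation:
Input: ((F,A,T,M),(D,Y,G,P),R,B);
Paren balance: 3 '(' vs 3 ')' OK
Ends with single ';': True
Full parse: OK
Valid: True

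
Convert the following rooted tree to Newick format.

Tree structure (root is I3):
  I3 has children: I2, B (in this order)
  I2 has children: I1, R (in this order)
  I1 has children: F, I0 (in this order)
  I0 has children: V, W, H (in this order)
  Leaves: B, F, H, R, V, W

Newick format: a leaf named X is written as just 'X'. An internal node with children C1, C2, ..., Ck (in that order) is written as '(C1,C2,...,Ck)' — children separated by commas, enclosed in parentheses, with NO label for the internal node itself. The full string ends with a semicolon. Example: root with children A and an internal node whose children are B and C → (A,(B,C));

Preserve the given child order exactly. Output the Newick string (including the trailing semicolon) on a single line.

internal I3 with children ['I2', 'B']
  internal I2 with children ['I1', 'R']
    internal I1 with children ['F', 'I0']
      leaf 'F' → 'F'
      internal I0 with children ['V', 'W', 'H']
        leaf 'V' → 'V'
        leaf 'W' → 'W'
        leaf 'H' → 'H'
      → '(V,W,H)'
    → '(F,(V,W,H))'
    leaf 'R' → 'R'
  → '((F,(V,W,H)),R)'
  leaf 'B' → 'B'
→ '(((F,(V,W,H)),R),B)'
Final: (((F,(V,W,H)),R),B);

Answer: (((F,(V,W,H)),R),B);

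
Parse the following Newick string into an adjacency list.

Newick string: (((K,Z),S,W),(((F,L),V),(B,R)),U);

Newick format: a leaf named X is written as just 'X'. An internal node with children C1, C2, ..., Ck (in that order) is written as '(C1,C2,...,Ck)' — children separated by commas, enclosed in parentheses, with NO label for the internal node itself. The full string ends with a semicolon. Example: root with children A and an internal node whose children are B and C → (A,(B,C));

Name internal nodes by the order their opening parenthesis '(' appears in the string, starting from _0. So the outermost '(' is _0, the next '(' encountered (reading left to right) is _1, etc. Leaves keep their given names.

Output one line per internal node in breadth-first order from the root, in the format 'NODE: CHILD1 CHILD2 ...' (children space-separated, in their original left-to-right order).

Answer: _0: _1 _3 U
_1: _2 S W
_3: _4 _6
_2: K Z
_4: _5 V
_6: B R
_5: F L

Derivation:
Input: (((K,Z),S,W),(((F,L),V),(B,R)),U);
Scanning left-to-right, naming '(' by encounter order:
  pos 0: '(' -> open internal node _0 (depth 1)
  pos 1: '(' -> open internal node _1 (depth 2)
  pos 2: '(' -> open internal node _2 (depth 3)
  pos 6: ')' -> close internal node _2 (now at depth 2)
  pos 11: ')' -> close internal node _1 (now at depth 1)
  pos 13: '(' -> open internal node _3 (depth 2)
  pos 14: '(' -> open internal node _4 (depth 3)
  pos 15: '(' -> open internal node _5 (depth 4)
  pos 19: ')' -> close internal node _5 (now at depth 3)
  pos 22: ')' -> close internal node _4 (now at depth 2)
  pos 24: '(' -> open internal node _6 (depth 3)
  pos 28: ')' -> close internal node _6 (now at depth 2)
  pos 29: ')' -> close internal node _3 (now at depth 1)
  pos 32: ')' -> close internal node _0 (now at depth 0)
Total internal nodes: 7
BFS adjacency from root:
  _0: _1 _3 U
  _1: _2 S W
  _3: _4 _6
  _2: K Z
  _4: _5 V
  _6: B R
  _5: F L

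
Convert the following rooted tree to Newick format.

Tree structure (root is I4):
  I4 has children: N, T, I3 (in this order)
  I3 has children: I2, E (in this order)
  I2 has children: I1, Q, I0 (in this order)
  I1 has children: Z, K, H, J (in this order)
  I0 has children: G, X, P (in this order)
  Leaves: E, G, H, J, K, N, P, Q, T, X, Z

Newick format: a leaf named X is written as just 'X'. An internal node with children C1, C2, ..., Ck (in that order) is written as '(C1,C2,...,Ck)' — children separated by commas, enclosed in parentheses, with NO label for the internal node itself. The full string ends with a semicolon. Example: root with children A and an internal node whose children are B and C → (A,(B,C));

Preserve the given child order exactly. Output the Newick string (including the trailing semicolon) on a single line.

Answer: (N,T,(((Z,K,H,J),Q,(G,X,P)),E));

Derivation:
internal I4 with children ['N', 'T', 'I3']
  leaf 'N' → 'N'
  leaf 'T' → 'T'
  internal I3 with children ['I2', 'E']
    internal I2 with children ['I1', 'Q', 'I0']
      internal I1 with children ['Z', 'K', 'H', 'J']
        leaf 'Z' → 'Z'
        leaf 'K' → 'K'
        leaf 'H' → 'H'
        leaf 'J' → 'J'
      → '(Z,K,H,J)'
      leaf 'Q' → 'Q'
      internal I0 with children ['G', 'X', 'P']
        leaf 'G' → 'G'
        leaf 'X' → 'X'
        leaf 'P' → 'P'
      → '(G,X,P)'
    → '((Z,K,H,J),Q,(G,X,P))'
    leaf 'E' → 'E'
  → '(((Z,K,H,J),Q,(G,X,P)),E)'
→ '(N,T,(((Z,K,H,J),Q,(G,X,P)),E))'
Final: (N,T,(((Z,K,H,J),Q,(G,X,P)),E));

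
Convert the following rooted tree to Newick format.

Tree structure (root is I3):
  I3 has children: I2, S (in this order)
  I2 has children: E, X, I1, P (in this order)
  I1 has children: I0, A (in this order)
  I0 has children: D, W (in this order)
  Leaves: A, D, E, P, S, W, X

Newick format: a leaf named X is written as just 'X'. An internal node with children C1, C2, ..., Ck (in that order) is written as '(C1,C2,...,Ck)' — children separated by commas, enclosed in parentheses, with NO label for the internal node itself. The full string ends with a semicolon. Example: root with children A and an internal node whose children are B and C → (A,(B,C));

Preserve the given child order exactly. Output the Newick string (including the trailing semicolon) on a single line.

Answer: ((E,X,((D,W),A),P),S);

Derivation:
internal I3 with children ['I2', 'S']
  internal I2 with children ['E', 'X', 'I1', 'P']
    leaf 'E' → 'E'
    leaf 'X' → 'X'
    internal I1 with children ['I0', 'A']
      internal I0 with children ['D', 'W']
        leaf 'D' → 'D'
        leaf 'W' → 'W'
      → '(D,W)'
      leaf 'A' → 'A'
    → '((D,W),A)'
    leaf 'P' → 'P'
  → '(E,X,((D,W),A),P)'
  leaf 'S' → 'S'
→ '((E,X,((D,W),A),P),S)'
Final: ((E,X,((D,W),A),P),S);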